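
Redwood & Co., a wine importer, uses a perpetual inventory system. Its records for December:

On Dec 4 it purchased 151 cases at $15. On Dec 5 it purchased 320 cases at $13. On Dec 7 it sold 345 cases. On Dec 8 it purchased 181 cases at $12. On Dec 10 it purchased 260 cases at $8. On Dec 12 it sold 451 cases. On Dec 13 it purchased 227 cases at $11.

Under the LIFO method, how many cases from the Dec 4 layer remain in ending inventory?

Dec 7, 345 sold [LIFO — newest first]: 320 @ $13 + 25 @ $15 = $4,535
Dec 12, 451 sold [LIFO — newest first]: 260 @ $8 + 181 @ $12 + 10 @ $15 = $4,402
Total COGS = $4,535 + $4,402 = $8,937
Ending inventory: 116 @ $15 + 227 @ $11 = $4,237
Check: goods available $13,174 = COGS $8,937 + ending $4,237

116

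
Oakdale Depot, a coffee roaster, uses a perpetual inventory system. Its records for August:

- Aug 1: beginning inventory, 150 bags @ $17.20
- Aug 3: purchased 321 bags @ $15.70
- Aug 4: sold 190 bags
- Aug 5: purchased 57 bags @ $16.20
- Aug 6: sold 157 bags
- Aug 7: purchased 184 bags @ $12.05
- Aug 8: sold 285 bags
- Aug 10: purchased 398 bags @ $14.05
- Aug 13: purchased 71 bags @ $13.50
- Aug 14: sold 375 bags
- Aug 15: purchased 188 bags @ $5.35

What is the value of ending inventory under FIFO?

Ending inventory = $3,411.45

Aug 4, 190 sold [FIFO — oldest first]: 150 @ $17.20 + 40 @ $15.70 = $3,208.00
Aug 6, 157 sold [FIFO — oldest first]: 157 @ $15.70 = $2,464.90
Aug 8, 285 sold [FIFO — oldest first]: 124 @ $15.70 + 57 @ $16.20 + 104 @ $12.05 = $4,123.40
Aug 14, 375 sold [FIFO — oldest first]: 80 @ $12.05 + 295 @ $14.05 = $5,108.75
Total COGS = $3,208.00 + $2,464.90 + $4,123.40 + $5,108.75 = $14,905.05
Ending inventory: 103 @ $14.05 + 71 @ $13.50 + 188 @ $5.35 = $3,411.45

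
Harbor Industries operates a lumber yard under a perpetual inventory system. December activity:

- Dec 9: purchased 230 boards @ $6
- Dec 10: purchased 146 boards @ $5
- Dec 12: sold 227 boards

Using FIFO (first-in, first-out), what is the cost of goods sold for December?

COGS = $1,362

Dec 12, 227 sold [FIFO — oldest first]: 227 @ $6 = $1,362
Ending inventory: 3 @ $6 + 146 @ $5 = $748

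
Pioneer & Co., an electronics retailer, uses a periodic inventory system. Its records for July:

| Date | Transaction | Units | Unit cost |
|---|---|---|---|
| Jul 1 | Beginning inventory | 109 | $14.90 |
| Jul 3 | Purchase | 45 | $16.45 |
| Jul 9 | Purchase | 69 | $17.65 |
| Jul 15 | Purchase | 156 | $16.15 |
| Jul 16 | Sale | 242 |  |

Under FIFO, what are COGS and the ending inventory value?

COGS = $3,889.05; ending inventory = $2,212.55

Jul 16, 242 sold [FIFO — oldest first]: 109 @ $14.90 + 45 @ $16.45 + 69 @ $17.65 + 19 @ $16.15 = $3,889.05
Ending inventory: 137 @ $16.15 = $2,212.55
Check: goods available $6,101.60 = COGS $3,889.05 + ending $2,212.55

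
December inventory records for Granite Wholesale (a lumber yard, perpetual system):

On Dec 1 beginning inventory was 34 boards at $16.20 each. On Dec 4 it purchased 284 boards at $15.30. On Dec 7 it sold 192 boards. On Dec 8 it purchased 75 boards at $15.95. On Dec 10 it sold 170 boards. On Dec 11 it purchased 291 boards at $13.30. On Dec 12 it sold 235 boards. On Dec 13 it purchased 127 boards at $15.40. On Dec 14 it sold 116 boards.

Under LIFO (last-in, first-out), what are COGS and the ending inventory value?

COGS = $10,501.95; ending inventory = $1,416.40

Dec 7, 192 sold [LIFO — newest first]: 192 @ $15.30 = $2,937.60
Dec 10, 170 sold [LIFO — newest first]: 75 @ $15.95 + 92 @ $15.30 + 3 @ $16.20 = $2,652.45
Dec 12, 235 sold [LIFO — newest first]: 235 @ $13.30 = $3,125.50
Dec 14, 116 sold [LIFO — newest first]: 116 @ $15.40 = $1,786.40
Total COGS = $2,937.60 + $2,652.45 + $3,125.50 + $1,786.40 = $10,501.95
Ending inventory: 31 @ $16.20 + 56 @ $13.30 + 11 @ $15.40 = $1,416.40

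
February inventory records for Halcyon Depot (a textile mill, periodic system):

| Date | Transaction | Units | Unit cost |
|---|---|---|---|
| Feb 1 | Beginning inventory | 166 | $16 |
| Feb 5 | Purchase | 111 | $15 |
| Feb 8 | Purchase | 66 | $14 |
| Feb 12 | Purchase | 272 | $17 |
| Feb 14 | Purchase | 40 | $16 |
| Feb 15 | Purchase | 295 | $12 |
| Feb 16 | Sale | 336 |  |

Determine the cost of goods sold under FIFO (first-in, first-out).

Feb 16, 336 sold [FIFO — oldest first]: 166 @ $16 + 111 @ $15 + 59 @ $14 = $5,147
Ending inventory: 7 @ $14 + 272 @ $17 + 40 @ $16 + 295 @ $12 = $8,902

COGS = $5,147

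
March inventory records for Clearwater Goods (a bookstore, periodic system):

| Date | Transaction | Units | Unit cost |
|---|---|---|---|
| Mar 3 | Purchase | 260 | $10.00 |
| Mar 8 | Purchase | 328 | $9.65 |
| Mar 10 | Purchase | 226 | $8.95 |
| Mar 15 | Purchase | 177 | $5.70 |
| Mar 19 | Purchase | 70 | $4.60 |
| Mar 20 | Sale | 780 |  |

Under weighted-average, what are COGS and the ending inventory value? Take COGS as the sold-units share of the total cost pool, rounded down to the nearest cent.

Mar 20, sell 780: 780/1061 × $9,118.80 → $6,703.73
Ending inventory (cost pool remaining) = $2,415.07

COGS = $6,703.73; ending inventory = $2,415.07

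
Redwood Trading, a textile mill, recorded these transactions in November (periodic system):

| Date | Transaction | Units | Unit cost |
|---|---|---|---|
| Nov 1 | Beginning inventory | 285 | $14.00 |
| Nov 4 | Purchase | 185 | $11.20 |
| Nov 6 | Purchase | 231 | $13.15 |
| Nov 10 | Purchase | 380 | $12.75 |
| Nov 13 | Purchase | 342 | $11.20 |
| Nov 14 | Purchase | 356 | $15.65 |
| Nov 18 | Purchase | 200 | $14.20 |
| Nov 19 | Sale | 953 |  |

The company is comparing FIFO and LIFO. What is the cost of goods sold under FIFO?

FIFO COGS: 285 @ $14.00 + 185 @ $11.20 + 231 @ $13.15 + 252 @ $12.75 = $12,312.65
LIFO COGS: 200 @ $14.20 + 356 @ $15.65 + 342 @ $11.20 + 55 @ $12.75 = $12,943.05

COGS = $12,312.65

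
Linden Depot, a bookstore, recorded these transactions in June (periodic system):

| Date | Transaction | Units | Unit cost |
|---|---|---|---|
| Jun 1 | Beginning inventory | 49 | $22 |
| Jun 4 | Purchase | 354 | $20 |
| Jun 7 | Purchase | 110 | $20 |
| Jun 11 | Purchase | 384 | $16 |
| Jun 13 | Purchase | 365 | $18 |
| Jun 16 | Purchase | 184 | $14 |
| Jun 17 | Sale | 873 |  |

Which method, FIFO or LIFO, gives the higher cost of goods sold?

FIFO

FIFO COGS: 49 @ $22 + 354 @ $20 + 110 @ $20 + 360 @ $16 = $16,118
LIFO COGS: 184 @ $14 + 365 @ $18 + 324 @ $16 = $14,330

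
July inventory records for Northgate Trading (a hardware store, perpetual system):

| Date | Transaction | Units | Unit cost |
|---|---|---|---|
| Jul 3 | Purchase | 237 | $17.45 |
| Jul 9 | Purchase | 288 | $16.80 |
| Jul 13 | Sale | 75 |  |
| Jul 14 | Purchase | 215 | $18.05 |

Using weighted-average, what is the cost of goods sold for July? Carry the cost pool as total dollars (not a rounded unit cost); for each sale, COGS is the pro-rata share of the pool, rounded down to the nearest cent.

After Jul 3: 237 on hand, pool $4,135.65 (≈ $17.4500 each)
After Jul 9: 525 on hand, pool $8,974.05 (≈ $17.0934 each)
Jul 13, sell 75: 75/525 × $8,974.05 → $1,282.00
After Jul 14: 665 on hand, pool $11,572.80 (≈ $17.4027 each)
Ending inventory (cost pool remaining) = $11,572.80

COGS = $1,282.00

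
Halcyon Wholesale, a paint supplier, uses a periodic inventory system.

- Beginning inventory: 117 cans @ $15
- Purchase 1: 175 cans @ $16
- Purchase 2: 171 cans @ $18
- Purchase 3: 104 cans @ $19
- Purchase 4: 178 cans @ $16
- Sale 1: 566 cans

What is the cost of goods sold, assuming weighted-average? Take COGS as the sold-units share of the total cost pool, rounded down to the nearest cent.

COGS = $9,463.97

Sale 1, sell 566: 566/745 × $12,457.00 → $9,463.97
Ending inventory (cost pool remaining) = $2,993.03
Check: goods available $12,457.00 = COGS $9,463.97 + ending $2,993.03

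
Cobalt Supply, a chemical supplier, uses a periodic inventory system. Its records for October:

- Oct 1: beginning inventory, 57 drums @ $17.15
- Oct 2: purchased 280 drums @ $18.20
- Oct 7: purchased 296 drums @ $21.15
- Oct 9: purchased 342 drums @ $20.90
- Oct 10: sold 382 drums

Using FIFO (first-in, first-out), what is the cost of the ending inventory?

Ending inventory = $12,456.45

Oct 10, 382 sold [FIFO — oldest first]: 57 @ $17.15 + 280 @ $18.20 + 45 @ $21.15 = $7,025.30
Ending inventory: 251 @ $21.15 + 342 @ $20.90 = $12,456.45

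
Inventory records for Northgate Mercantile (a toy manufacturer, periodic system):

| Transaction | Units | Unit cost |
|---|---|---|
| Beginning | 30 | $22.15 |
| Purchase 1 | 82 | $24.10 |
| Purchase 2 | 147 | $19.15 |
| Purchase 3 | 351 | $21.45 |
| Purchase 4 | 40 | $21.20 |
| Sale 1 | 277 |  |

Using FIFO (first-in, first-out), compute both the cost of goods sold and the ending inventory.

COGS = $5,841.85; ending inventory = $7,990.85

Sale 1 (277) [FIFO — oldest first]: 30 @ $22.15 + 82 @ $24.10 + 147 @ $19.15 + 18 @ $21.45 = $5,841.85
Ending inventory: 333 @ $21.45 + 40 @ $21.20 = $7,990.85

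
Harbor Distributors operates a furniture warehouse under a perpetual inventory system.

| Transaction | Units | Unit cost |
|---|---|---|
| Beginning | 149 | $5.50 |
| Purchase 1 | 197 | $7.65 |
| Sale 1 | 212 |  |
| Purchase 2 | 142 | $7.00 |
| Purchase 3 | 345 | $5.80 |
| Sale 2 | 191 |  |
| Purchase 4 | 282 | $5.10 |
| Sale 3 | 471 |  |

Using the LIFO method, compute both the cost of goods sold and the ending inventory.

COGS = $5,273.75; ending inventory = $1,486.00

Sale 1 (212) [LIFO — newest first]: 197 @ $7.65 + 15 @ $5.50 = $1,589.55
Sale 2 (191) [LIFO — newest first]: 191 @ $5.80 = $1,107.80
Sale 3 (471) [LIFO — newest first]: 282 @ $5.10 + 154 @ $5.80 + 35 @ $7.00 = $2,576.40
Total COGS = $1,589.55 + $1,107.80 + $2,576.40 = $5,273.75
Ending inventory: 134 @ $5.50 + 107 @ $7.00 = $1,486.00
Check: goods available $6,759.75 = COGS $5,273.75 + ending $1,486.00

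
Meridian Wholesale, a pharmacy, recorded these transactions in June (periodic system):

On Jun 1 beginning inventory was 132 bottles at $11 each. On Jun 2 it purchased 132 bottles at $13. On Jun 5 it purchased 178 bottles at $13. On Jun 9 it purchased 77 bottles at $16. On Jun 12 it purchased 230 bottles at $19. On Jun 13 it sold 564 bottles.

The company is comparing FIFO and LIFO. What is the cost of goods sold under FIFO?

FIFO COGS: 132 @ $11 + 132 @ $13 + 178 @ $13 + 77 @ $16 + 45 @ $19 = $7,569
LIFO COGS: 230 @ $19 + 77 @ $16 + 178 @ $13 + 79 @ $13 = $8,943

COGS = $7,569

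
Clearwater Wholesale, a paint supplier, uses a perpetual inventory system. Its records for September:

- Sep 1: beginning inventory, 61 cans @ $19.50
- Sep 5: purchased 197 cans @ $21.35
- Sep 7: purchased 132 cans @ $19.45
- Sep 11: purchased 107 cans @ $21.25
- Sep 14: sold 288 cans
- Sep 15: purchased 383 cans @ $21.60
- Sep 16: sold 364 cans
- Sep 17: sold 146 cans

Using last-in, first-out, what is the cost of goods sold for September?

Sep 14, 288 sold [LIFO — newest first]: 107 @ $21.25 + 132 @ $19.45 + 49 @ $21.35 = $5,887.30
Sep 16, 364 sold [LIFO — newest first]: 364 @ $21.60 = $7,862.40
Sep 17, 146 sold [LIFO — newest first]: 19 @ $21.60 + 127 @ $21.35 = $3,121.85
Total COGS = $5,887.30 + $7,862.40 + $3,121.85 = $16,871.55
Ending inventory: 61 @ $19.50 + 21 @ $21.35 = $1,637.85

COGS = $16,871.55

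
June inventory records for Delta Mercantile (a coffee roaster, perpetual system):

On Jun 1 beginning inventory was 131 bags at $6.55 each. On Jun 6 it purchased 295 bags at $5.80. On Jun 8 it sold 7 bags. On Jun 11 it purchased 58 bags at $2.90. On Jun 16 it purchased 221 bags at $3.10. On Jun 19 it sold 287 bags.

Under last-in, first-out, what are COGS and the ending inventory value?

Jun 8, 7 sold [LIFO — newest first]: 7 @ $5.80 = $40.60
Jun 19, 287 sold [LIFO — newest first]: 221 @ $3.10 + 58 @ $2.90 + 8 @ $5.80 = $899.70
Total COGS = $40.60 + $899.70 = $940.30
Ending inventory: 131 @ $6.55 + 280 @ $5.80 = $2,482.05

COGS = $940.30; ending inventory = $2,482.05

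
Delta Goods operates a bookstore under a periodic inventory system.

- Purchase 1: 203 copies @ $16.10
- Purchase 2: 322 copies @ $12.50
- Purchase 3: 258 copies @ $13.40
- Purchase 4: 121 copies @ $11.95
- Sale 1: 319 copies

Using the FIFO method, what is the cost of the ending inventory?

Sale 1 (319) [FIFO — oldest first]: 203 @ $16.10 + 116 @ $12.50 = $4,718.30
Ending inventory: 206 @ $12.50 + 258 @ $13.40 + 121 @ $11.95 = $7,478.15

Ending inventory = $7,478.15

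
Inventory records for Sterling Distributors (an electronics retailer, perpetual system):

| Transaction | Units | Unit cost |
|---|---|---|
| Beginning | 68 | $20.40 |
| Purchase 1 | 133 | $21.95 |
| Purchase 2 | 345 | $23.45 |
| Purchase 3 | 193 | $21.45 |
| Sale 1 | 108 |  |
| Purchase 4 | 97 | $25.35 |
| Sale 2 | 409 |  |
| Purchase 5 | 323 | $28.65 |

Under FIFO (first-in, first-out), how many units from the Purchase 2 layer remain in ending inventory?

29

Sale 1 (108) [FIFO — oldest first]: 68 @ $20.40 + 40 @ $21.95 = $2,265.20
Sale 2 (409) [FIFO — oldest first]: 93 @ $21.95 + 316 @ $23.45 = $9,451.55
Total COGS = $2,265.20 + $9,451.55 = $11,716.75
Ending inventory: 29 @ $23.45 + 193 @ $21.45 + 97 @ $25.35 + 323 @ $28.65 = $16,532.80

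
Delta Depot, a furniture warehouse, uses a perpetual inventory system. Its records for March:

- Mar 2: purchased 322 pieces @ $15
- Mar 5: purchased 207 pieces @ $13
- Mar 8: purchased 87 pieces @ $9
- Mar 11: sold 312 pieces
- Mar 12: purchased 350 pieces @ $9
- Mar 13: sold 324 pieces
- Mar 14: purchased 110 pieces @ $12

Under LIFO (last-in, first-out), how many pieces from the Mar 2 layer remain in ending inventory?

Mar 11, 312 sold [LIFO — newest first]: 87 @ $9 + 207 @ $13 + 18 @ $15 = $3,744
Mar 13, 324 sold [LIFO — newest first]: 324 @ $9 = $2,916
Total COGS = $3,744 + $2,916 = $6,660
Ending inventory: 304 @ $15 + 26 @ $9 + 110 @ $12 = $6,114

304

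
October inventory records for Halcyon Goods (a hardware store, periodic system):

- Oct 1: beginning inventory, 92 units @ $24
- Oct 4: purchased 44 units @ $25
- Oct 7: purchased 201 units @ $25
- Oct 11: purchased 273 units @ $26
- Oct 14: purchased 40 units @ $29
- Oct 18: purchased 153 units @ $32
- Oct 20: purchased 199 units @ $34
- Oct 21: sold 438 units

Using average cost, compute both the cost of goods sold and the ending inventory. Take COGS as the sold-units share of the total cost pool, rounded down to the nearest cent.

Oct 21, sell 438: 438/1002 × $28,253.00 → $12,350.11
Ending inventory (cost pool remaining) = $15,902.89

COGS = $12,350.11; ending inventory = $15,902.89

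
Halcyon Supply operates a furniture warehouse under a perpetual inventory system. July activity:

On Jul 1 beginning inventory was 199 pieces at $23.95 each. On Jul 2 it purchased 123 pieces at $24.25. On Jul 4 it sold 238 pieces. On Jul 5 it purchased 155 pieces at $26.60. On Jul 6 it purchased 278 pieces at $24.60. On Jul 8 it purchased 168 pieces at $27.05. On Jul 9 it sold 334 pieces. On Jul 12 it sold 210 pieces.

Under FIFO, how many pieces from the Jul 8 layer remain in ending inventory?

Jul 4, 238 sold [FIFO — oldest first]: 199 @ $23.95 + 39 @ $24.25 = $5,711.80
Jul 9, 334 sold [FIFO — oldest first]: 84 @ $24.25 + 155 @ $26.60 + 95 @ $24.60 = $8,497.00
Jul 12, 210 sold [FIFO — oldest first]: 183 @ $24.60 + 27 @ $27.05 = $5,232.15
Total COGS = $5,711.80 + $8,497.00 + $5,232.15 = $19,440.95
Ending inventory: 141 @ $27.05 = $3,814.05

141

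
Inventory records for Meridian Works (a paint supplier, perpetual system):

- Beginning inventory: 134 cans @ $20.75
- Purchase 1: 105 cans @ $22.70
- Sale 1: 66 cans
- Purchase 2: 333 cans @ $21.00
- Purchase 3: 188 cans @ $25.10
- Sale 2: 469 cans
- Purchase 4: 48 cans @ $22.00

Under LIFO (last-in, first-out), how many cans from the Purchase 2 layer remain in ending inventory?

Sale 1 (66) [LIFO — newest first]: 66 @ $22.70 = $1,498.20
Sale 2 (469) [LIFO — newest first]: 188 @ $25.10 + 281 @ $21.00 = $10,619.80
Total COGS = $1,498.20 + $10,619.80 = $12,118.00
Ending inventory: 134 @ $20.75 + 39 @ $22.70 + 52 @ $21.00 + 48 @ $22.00 = $5,813.80

52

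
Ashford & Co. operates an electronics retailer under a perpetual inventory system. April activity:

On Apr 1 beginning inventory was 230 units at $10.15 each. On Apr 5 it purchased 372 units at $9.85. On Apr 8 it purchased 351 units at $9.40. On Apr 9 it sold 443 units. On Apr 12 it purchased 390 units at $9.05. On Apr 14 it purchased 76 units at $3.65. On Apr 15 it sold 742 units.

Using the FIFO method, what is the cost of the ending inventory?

Apr 9, 443 sold [FIFO — oldest first]: 230 @ $10.15 + 213 @ $9.85 = $4,432.55
Apr 15, 742 sold [FIFO — oldest first]: 159 @ $9.85 + 351 @ $9.40 + 232 @ $9.05 = $6,965.15
Total COGS = $4,432.55 + $6,965.15 = $11,397.70
Ending inventory: 158 @ $9.05 + 76 @ $3.65 = $1,707.30
Check: goods available $13,105.00 = COGS $11,397.70 + ending $1,707.30

Ending inventory = $1,707.30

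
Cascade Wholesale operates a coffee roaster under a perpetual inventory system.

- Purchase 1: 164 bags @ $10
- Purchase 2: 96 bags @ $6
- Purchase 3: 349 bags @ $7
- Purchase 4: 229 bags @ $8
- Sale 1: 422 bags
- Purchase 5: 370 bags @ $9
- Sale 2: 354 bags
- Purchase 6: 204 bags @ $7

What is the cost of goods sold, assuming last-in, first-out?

Sale 1 (422) [LIFO — newest first]: 229 @ $8 + 193 @ $7 = $3,183
Sale 2 (354) [LIFO — newest first]: 354 @ $9 = $3,186
Total COGS = $3,183 + $3,186 = $6,369
Ending inventory: 164 @ $10 + 96 @ $6 + 156 @ $7 + 16 @ $9 + 204 @ $7 = $4,880
Check: goods available $11,249 = COGS $6,369 + ending $4,880

COGS = $6,369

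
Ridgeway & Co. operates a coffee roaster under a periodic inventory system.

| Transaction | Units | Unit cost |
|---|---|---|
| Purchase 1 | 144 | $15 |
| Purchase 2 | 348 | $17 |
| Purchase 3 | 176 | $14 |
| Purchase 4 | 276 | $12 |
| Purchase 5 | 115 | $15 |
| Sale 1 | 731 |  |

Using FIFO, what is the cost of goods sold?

COGS = $11,296

Sale 1 (731) [FIFO — oldest first]: 144 @ $15 + 348 @ $17 + 176 @ $14 + 63 @ $12 = $11,296
Ending inventory: 213 @ $12 + 115 @ $15 = $4,281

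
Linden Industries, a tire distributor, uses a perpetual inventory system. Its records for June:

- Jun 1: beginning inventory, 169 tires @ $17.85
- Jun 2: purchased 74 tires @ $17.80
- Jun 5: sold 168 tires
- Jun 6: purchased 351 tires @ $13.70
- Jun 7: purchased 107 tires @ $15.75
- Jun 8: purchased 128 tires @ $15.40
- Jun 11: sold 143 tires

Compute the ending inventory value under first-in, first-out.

Ending inventory = $7,533.55

Jun 5, 168 sold [FIFO — oldest first]: 168 @ $17.85 = $2,998.80
Jun 11, 143 sold [FIFO — oldest first]: 1 @ $17.85 + 74 @ $17.80 + 68 @ $13.70 = $2,266.65
Total COGS = $2,998.80 + $2,266.65 = $5,265.45
Ending inventory: 283 @ $13.70 + 107 @ $15.75 + 128 @ $15.40 = $7,533.55
Check: goods available $12,799.00 = COGS $5,265.45 + ending $7,533.55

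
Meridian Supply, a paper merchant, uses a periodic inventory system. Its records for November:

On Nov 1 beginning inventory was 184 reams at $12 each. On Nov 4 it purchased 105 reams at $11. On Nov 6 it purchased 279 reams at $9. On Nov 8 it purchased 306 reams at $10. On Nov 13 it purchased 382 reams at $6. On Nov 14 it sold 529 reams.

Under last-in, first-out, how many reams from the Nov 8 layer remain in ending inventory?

159

Nov 14, 529 sold [LIFO — newest first]: 382 @ $6 + 147 @ $10 = $3,762
Ending inventory: 184 @ $12 + 105 @ $11 + 279 @ $9 + 159 @ $10 = $7,464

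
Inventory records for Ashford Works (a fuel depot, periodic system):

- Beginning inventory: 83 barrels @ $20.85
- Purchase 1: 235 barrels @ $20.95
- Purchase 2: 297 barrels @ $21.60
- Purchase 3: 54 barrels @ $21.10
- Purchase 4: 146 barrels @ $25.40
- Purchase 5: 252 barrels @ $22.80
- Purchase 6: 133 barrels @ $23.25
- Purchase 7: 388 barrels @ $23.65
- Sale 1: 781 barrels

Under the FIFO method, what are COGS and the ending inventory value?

COGS = $17,053.20; ending inventory = $18,877.65

Sale 1 (781) [FIFO — oldest first]: 83 @ $20.85 + 235 @ $20.95 + 297 @ $21.60 + 54 @ $21.10 + 112 @ $25.40 = $17,053.20
Ending inventory: 34 @ $25.40 + 252 @ $22.80 + 133 @ $23.25 + 388 @ $23.65 = $18,877.65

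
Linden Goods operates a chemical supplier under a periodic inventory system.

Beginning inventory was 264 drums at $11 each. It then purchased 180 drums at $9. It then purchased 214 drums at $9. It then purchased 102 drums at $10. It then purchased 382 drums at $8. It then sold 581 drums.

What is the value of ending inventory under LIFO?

Sale 1 (581) [LIFO — newest first]: 382 @ $8 + 102 @ $10 + 97 @ $9 = $4,949
Ending inventory: 264 @ $11 + 180 @ $9 + 117 @ $9 = $5,577

Ending inventory = $5,577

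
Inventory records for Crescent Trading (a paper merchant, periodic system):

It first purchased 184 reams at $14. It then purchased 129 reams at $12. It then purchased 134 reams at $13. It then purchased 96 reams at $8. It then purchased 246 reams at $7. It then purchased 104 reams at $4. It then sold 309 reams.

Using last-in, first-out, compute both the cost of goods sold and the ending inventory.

COGS = $1,851; ending inventory = $6,921

Sale 1 (309) [LIFO — newest first]: 104 @ $4 + 205 @ $7 = $1,851
Ending inventory: 184 @ $14 + 129 @ $12 + 134 @ $13 + 96 @ $8 + 41 @ $7 = $6,921
Check: goods available $8,772 = COGS $1,851 + ending $6,921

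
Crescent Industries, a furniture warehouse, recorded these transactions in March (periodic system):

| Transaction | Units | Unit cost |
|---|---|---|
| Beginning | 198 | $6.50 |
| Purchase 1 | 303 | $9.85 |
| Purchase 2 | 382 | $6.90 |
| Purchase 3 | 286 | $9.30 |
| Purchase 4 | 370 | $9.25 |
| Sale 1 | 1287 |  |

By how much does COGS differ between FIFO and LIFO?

$512.10

FIFO COGS: 198 @ $6.50 + 303 @ $9.85 + 382 @ $6.90 + 286 @ $9.30 + 118 @ $9.25 = $10,658.65
LIFO COGS: 370 @ $9.25 + 286 @ $9.30 + 382 @ $6.90 + 249 @ $9.85 = $11,170.75
Difference = |$10,658.65 − $11,170.75| = $512.10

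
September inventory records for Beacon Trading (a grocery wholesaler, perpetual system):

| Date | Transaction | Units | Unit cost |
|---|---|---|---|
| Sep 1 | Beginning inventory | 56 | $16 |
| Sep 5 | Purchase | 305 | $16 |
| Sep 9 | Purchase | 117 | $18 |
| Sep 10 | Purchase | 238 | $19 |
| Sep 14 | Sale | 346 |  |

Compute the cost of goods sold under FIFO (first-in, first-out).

COGS = $5,536

Sep 14, 346 sold [FIFO — oldest first]: 56 @ $16 + 290 @ $16 = $5,536
Ending inventory: 15 @ $16 + 117 @ $18 + 238 @ $19 = $6,868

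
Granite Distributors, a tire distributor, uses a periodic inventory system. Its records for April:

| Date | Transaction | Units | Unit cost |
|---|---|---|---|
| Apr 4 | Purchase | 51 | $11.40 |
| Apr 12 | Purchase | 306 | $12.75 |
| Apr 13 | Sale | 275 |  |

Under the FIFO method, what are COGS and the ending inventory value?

Apr 13, 275 sold [FIFO — oldest first]: 51 @ $11.40 + 224 @ $12.75 = $3,437.40
Ending inventory: 82 @ $12.75 = $1,045.50
Check: goods available $4,482.90 = COGS $3,437.40 + ending $1,045.50

COGS = $3,437.40; ending inventory = $1,045.50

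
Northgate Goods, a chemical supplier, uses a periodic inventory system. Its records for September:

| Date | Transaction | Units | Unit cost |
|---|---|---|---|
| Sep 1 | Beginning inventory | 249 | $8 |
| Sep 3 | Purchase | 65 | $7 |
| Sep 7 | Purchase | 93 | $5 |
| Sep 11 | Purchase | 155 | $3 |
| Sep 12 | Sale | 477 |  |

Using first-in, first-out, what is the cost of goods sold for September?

Sep 12, 477 sold [FIFO — oldest first]: 249 @ $8 + 65 @ $7 + 93 @ $5 + 70 @ $3 = $3,122
Ending inventory: 85 @ $3 = $255

COGS = $3,122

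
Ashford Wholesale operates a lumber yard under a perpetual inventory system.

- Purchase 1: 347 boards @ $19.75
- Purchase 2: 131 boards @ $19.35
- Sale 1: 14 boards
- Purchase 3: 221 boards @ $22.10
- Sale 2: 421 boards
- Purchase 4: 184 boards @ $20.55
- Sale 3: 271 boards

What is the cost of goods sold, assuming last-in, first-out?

Sale 1 (14) [LIFO — newest first]: 14 @ $19.35 = $270.90
Sale 2 (421) [LIFO — newest first]: 221 @ $22.10 + 117 @ $19.35 + 83 @ $19.75 = $8,787.30
Sale 3 (271) [LIFO — newest first]: 184 @ $20.55 + 87 @ $19.75 = $5,499.45
Total COGS = $270.90 + $8,787.30 + $5,499.45 = $14,557.65
Ending inventory: 177 @ $19.75 = $3,495.75
Check: goods available $18,053.40 = COGS $14,557.65 + ending $3,495.75

COGS = $14,557.65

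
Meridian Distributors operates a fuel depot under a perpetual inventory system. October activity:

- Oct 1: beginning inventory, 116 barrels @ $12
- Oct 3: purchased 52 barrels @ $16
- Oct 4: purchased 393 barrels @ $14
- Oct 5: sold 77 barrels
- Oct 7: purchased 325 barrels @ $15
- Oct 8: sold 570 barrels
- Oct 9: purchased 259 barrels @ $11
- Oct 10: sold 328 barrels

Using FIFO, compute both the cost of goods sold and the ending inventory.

COGS = $13,580; ending inventory = $1,870

Oct 5, 77 sold [FIFO — oldest first]: 77 @ $12 = $924
Oct 8, 570 sold [FIFO — oldest first]: 39 @ $12 + 52 @ $16 + 393 @ $14 + 86 @ $15 = $8,092
Oct 10, 328 sold [FIFO — oldest first]: 239 @ $15 + 89 @ $11 = $4,564
Total COGS = $924 + $8,092 + $4,564 = $13,580
Ending inventory: 170 @ $11 = $1,870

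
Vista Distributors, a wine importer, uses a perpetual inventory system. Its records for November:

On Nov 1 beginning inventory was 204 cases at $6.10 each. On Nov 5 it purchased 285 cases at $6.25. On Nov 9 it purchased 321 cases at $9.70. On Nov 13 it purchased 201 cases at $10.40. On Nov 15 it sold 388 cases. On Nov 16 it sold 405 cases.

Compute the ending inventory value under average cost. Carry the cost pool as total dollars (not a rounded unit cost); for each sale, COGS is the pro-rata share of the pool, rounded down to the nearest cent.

Ending inventory = $1,774.57

After Nov 1: 204 on hand, pool $1,244.40 (≈ $6.1000 each)
After Nov 5: 489 on hand, pool $3,025.65 (≈ $6.1874 each)
After Nov 9: 810 on hand, pool $6,139.35 (≈ $7.5794 each)
After Nov 13: 1011 on hand, pool $8,229.75 (≈ $8.1402 each)
Nov 15, sell 388: 388/1011 × $8,229.75 → $3,158.40
Nov 16, sell 405: 405/623 × $5,071.35 → $3,296.78
Total COGS = $3,158.40 + $3,296.78 = $6,455.18
Ending inventory (cost pool remaining) = $1,774.57
Check: goods available $8,229.75 = COGS $6,455.18 + ending $1,774.57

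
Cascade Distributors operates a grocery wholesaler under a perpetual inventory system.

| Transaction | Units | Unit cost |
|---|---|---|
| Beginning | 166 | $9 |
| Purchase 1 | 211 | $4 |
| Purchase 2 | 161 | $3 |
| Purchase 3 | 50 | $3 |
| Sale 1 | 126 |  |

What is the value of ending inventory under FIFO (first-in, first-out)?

Sale 1 (126) [FIFO — oldest first]: 126 @ $9 = $1,134
Ending inventory: 40 @ $9 + 211 @ $4 + 161 @ $3 + 50 @ $3 = $1,837

Ending inventory = $1,837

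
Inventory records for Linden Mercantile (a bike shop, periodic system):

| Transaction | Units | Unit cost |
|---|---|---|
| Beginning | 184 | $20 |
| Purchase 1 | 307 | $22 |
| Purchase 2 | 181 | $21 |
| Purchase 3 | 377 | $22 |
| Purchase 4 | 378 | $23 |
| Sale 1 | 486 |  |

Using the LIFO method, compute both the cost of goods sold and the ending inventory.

COGS = $11,070; ending inventory = $20,153

Sale 1 (486) [LIFO — newest first]: 378 @ $23 + 108 @ $22 = $11,070
Ending inventory: 184 @ $20 + 307 @ $22 + 181 @ $21 + 269 @ $22 = $20,153
Check: goods available $31,223 = COGS $11,070 + ending $20,153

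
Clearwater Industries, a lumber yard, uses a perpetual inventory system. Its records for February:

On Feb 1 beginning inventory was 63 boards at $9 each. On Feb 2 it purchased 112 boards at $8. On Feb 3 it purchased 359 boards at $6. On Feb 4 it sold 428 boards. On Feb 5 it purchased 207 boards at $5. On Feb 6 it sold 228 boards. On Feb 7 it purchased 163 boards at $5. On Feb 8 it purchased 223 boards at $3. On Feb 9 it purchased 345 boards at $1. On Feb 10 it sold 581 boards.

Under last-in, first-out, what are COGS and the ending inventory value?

Feb 4, 428 sold [LIFO — newest first]: 359 @ $6 + 69 @ $8 = $2,706
Feb 6, 228 sold [LIFO — newest first]: 207 @ $5 + 21 @ $8 = $1,203
Feb 10, 581 sold [LIFO — newest first]: 345 @ $1 + 223 @ $3 + 13 @ $5 = $1,079
Total COGS = $2,706 + $1,203 + $1,079 = $4,988
Ending inventory: 63 @ $9 + 22 @ $8 + 150 @ $5 = $1,493

COGS = $4,988; ending inventory = $1,493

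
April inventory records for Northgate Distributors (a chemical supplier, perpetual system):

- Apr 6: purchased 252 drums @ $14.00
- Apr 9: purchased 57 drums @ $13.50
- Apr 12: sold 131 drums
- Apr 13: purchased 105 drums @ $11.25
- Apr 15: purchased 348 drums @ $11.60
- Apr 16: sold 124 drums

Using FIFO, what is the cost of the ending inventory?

Apr 12, 131 sold [FIFO — oldest first]: 131 @ $14.00 = $1,834.00
Apr 16, 124 sold [FIFO — oldest first]: 121 @ $14.00 + 3 @ $13.50 = $1,734.50
Total COGS = $1,834.00 + $1,734.50 = $3,568.50
Ending inventory: 54 @ $13.50 + 105 @ $11.25 + 348 @ $11.60 = $5,947.05

Ending inventory = $5,947.05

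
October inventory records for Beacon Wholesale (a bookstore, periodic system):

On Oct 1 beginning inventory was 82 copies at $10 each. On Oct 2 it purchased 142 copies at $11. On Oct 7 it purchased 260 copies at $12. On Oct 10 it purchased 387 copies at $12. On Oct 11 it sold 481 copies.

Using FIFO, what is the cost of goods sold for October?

COGS = $5,466

Oct 11, 481 sold [FIFO — oldest first]: 82 @ $10 + 142 @ $11 + 257 @ $12 = $5,466
Ending inventory: 3 @ $12 + 387 @ $12 = $4,680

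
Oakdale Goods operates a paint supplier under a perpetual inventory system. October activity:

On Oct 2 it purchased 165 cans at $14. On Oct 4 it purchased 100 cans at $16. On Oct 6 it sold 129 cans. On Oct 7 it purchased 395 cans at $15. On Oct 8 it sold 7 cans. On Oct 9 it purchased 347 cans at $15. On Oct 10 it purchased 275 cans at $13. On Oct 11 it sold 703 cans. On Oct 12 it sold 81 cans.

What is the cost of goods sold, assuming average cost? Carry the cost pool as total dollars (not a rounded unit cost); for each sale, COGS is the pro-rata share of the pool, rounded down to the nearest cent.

COGS = $13,369.12

After Oct 2: 165 on hand, pool $2,310.00 (≈ $14.0000 each)
After Oct 4: 265 on hand, pool $3,910.00 (≈ $14.7547 each)
Oct 6, sell 129: 129/265 × $3,910.00 → $1,903.35
After Oct 7: 531 on hand, pool $7,931.65 (≈ $14.9372 each)
Oct 8, sell 7: 7/531 × $7,931.65 → $104.56
After Oct 9: 871 on hand, pool $13,032.09 (≈ $14.9622 each)
After Oct 10: 1146 on hand, pool $16,607.09 (≈ $14.4914 each)
Oct 11, sell 703: 703/1146 × $16,607.09 → $10,187.42
Oct 12, sell 81: 81/443 × $6,419.67 → $1,173.79
Total COGS = $1,903.35 + $104.56 + $10,187.42 + $1,173.79 = $13,369.12
Ending inventory (cost pool remaining) = $5,245.88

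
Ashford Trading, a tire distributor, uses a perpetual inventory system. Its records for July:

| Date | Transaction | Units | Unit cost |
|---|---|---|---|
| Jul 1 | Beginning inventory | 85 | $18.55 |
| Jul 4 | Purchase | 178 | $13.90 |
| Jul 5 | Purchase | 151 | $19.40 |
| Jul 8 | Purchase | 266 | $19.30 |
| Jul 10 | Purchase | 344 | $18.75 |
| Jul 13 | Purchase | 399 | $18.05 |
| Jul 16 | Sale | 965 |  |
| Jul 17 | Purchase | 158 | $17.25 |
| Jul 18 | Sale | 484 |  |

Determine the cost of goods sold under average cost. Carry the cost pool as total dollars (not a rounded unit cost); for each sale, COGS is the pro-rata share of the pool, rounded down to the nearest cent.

COGS = $26,130.50

After Jul 1: 85 on hand, pool $1,576.75 (≈ $18.5500 each)
After Jul 4: 263 on hand, pool $4,050.95 (≈ $15.4029 each)
After Jul 5: 414 on hand, pool $6,980.35 (≈ $16.8607 each)
After Jul 8: 680 on hand, pool $12,114.15 (≈ $17.8149 each)
After Jul 10: 1024 on hand, pool $18,564.15 (≈ $18.1291 each)
After Jul 13: 1423 on hand, pool $25,766.10 (≈ $18.1069 each)
Jul 16, sell 965: 965/1423 × $25,766.10 → $17,473.14
After Jul 17: 616 on hand, pool $11,018.46 (≈ $17.8871 each)
Jul 18, sell 484: 484/616 × $11,018.46 → $8,657.36
Total COGS = $17,473.14 + $8,657.36 = $26,130.50
Ending inventory (cost pool remaining) = $2,361.10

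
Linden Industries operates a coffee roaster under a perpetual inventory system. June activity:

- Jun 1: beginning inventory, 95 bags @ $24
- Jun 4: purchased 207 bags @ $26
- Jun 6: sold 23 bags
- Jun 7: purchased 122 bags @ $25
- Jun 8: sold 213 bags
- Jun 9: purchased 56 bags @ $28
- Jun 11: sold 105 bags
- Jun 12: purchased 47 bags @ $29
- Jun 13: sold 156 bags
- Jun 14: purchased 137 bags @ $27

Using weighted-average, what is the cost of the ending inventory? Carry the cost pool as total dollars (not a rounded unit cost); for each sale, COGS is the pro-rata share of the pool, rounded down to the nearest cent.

After Jun 1: 95 on hand, pool $2,280.00 (≈ $24.0000 each)
After Jun 4: 302 on hand, pool $7,662.00 (≈ $25.3709 each)
Jun 6, sell 23: 23/302 × $7,662.00 → $583.52
After Jun 7: 401 on hand, pool $10,128.48 (≈ $25.2581 each)
Jun 8, sell 213: 213/401 × $10,128.48 → $5,379.96
After Jun 9: 244 on hand, pool $6,316.52 (≈ $25.8874 each)
Jun 11, sell 105: 105/244 × $6,316.52 → $2,718.17
After Jun 12: 186 on hand, pool $4,961.35 (≈ $26.6739 each)
Jun 13, sell 156: 156/186 × $4,961.35 → $4,161.13
After Jun 14: 167 on hand, pool $4,499.22 (≈ $26.9414 each)
Total COGS = $583.52 + $5,379.96 + $2,718.17 + $4,161.13 = $12,842.78
Ending inventory (cost pool remaining) = $4,499.22

Ending inventory = $4,499.22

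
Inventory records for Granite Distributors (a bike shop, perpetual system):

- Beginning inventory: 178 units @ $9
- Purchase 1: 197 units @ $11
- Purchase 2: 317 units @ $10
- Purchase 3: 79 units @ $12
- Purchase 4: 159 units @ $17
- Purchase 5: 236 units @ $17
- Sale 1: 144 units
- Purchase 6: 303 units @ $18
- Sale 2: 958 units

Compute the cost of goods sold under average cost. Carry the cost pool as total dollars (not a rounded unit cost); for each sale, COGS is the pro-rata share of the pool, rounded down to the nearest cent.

COGS = $15,000.35

After Beginning: 178 on hand, pool $1,602.00 (≈ $9.0000 each)
After Purchase 1: 375 on hand, pool $3,769.00 (≈ $10.0507 each)
After Purchase 2: 692 on hand, pool $6,939.00 (≈ $10.0275 each)
After Purchase 3: 771 on hand, pool $7,887.00 (≈ $10.2296 each)
After Purchase 4: 930 on hand, pool $10,590.00 (≈ $11.3871 each)
After Purchase 5: 1166 on hand, pool $14,602.00 (≈ $12.5232 each)
Sale 1, sell 144: 144/1166 × $14,602.00 → $1,803.33
After Purchase 6: 1325 on hand, pool $18,252.67 (≈ $13.7756 each)
Sale 2, sell 958: 958/1325 × $18,252.67 → $13,197.02
Total COGS = $1,803.33 + $13,197.02 = $15,000.35
Ending inventory (cost pool remaining) = $5,055.65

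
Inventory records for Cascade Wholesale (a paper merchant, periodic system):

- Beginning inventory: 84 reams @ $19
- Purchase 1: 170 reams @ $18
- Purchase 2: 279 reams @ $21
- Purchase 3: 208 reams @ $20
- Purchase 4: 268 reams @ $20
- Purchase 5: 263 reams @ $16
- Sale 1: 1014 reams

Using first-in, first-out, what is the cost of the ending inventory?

Sale 1 (1014) [FIFO — oldest first]: 84 @ $19 + 170 @ $18 + 279 @ $21 + 208 @ $20 + 268 @ $20 + 5 @ $16 = $20,115
Ending inventory: 258 @ $16 = $4,128

Ending inventory = $4,128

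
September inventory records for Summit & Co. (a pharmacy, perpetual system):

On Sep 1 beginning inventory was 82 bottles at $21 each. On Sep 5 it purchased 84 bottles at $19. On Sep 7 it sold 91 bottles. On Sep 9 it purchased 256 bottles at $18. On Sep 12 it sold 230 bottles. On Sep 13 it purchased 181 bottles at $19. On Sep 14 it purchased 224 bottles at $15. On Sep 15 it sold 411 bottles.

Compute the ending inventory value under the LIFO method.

Ending inventory = $1,935

Sep 7, 91 sold [LIFO — newest first]: 84 @ $19 + 7 @ $21 = $1,743
Sep 12, 230 sold [LIFO — newest first]: 230 @ $18 = $4,140
Sep 15, 411 sold [LIFO — newest first]: 224 @ $15 + 181 @ $19 + 6 @ $18 = $6,907
Total COGS = $1,743 + $4,140 + $6,907 = $12,790
Ending inventory: 75 @ $21 + 20 @ $18 = $1,935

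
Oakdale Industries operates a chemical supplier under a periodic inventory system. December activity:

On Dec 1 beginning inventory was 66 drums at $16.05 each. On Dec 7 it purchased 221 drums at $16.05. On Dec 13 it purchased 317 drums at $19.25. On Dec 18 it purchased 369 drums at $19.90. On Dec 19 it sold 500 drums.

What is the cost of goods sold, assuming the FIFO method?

COGS = $8,706.60

Dec 19, 500 sold [FIFO — oldest first]: 66 @ $16.05 + 221 @ $16.05 + 213 @ $19.25 = $8,706.60
Ending inventory: 104 @ $19.25 + 369 @ $19.90 = $9,345.10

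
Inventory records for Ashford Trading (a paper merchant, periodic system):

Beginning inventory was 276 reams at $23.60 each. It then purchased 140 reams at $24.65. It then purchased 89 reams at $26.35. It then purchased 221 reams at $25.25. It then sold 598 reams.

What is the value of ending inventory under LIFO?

Ending inventory = $3,020.80

Sale 1 (598) [LIFO — newest first]: 221 @ $25.25 + 89 @ $26.35 + 140 @ $24.65 + 148 @ $23.60 = $14,869.20
Ending inventory: 128 @ $23.60 = $3,020.80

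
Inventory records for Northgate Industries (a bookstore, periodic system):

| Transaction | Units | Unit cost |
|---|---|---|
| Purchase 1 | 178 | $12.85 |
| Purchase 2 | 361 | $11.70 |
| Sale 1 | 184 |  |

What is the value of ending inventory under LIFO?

Sale 1 (184) [LIFO — newest first]: 184 @ $11.70 = $2,152.80
Ending inventory: 178 @ $12.85 + 177 @ $11.70 = $4,358.20

Ending inventory = $4,358.20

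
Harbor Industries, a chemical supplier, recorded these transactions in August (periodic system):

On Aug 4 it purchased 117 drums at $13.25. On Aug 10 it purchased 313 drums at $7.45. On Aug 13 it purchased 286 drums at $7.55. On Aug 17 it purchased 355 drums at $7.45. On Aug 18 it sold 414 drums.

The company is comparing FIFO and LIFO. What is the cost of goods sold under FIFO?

COGS = $3,762.90

FIFO COGS: 117 @ $13.25 + 297 @ $7.45 = $3,762.90
LIFO COGS: 355 @ $7.45 + 59 @ $7.55 = $3,090.20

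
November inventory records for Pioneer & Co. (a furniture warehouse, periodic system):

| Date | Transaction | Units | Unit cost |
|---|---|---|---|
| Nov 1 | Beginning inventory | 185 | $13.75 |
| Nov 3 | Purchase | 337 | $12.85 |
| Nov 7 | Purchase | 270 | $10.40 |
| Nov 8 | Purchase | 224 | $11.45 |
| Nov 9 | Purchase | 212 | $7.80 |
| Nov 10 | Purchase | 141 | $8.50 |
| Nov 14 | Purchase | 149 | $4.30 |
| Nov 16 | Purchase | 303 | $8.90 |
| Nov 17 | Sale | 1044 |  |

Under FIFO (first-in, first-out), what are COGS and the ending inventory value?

Nov 17, 1044 sold [FIFO — oldest first]: 185 @ $13.75 + 337 @ $12.85 + 270 @ $10.40 + 224 @ $11.45 + 28 @ $7.80 = $12,465.40
Ending inventory: 184 @ $7.80 + 141 @ $8.50 + 149 @ $4.30 + 303 @ $8.90 = $5,971.10

COGS = $12,465.40; ending inventory = $5,971.10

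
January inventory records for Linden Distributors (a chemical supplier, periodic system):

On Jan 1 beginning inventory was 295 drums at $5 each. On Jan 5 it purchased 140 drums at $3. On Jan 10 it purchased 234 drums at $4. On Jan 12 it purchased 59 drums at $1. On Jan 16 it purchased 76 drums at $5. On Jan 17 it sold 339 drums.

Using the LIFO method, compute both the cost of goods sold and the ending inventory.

COGS = $1,255; ending inventory = $2,015

Jan 17, 339 sold [LIFO — newest first]: 76 @ $5 + 59 @ $1 + 204 @ $4 = $1,255
Ending inventory: 295 @ $5 + 140 @ $3 + 30 @ $4 = $2,015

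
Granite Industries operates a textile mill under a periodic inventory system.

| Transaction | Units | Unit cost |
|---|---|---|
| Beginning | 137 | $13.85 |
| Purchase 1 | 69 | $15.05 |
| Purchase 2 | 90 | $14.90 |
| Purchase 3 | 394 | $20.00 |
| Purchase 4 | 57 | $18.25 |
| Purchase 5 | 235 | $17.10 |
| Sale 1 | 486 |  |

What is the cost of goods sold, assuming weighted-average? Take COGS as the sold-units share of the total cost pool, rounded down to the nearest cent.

Sale 1, sell 486: 486/982 × $17,215.65 → $8,520.16
Ending inventory (cost pool remaining) = $8,695.49

COGS = $8,520.16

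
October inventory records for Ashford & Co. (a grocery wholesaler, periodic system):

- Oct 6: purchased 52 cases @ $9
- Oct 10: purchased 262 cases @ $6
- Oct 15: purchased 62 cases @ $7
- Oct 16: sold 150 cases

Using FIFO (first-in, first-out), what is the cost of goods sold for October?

COGS = $1,056

Oct 16, 150 sold [FIFO — oldest first]: 52 @ $9 + 98 @ $6 = $1,056
Ending inventory: 164 @ $6 + 62 @ $7 = $1,418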